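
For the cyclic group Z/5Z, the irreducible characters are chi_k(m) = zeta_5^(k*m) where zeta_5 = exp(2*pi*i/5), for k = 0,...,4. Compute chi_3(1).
chi_3(1) = zeta_5^3 = exp(-4*I*pi/5)

Details: chi_3(1) = zeta_5^(3*1) = zeta_5^3. Since zeta_5^5 = 1, this equals zeta_5^3 = exp(2*pi*i*3/5) = exp(-4*I*pi/5).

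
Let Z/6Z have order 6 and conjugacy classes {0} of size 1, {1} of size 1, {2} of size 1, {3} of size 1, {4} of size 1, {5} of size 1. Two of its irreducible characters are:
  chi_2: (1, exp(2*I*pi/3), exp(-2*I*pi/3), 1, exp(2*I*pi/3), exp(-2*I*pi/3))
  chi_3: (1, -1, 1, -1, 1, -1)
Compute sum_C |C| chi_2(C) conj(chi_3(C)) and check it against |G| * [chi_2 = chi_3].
Sum = 0; so <chi_2, chi_3> = 0 (distinct irreducibles are orthogonal).

Working: Compute term by term over conjugacy classes (|C| * chi_2(C) * conj(chi_3(C))):
  1*(1)*conj(1) + 1*(exp(2*I*pi/3))*conj(-1) + 1*(exp(-2*I*pi/3))*conj(1) + 1*(1)*conj(-1) + 1*(exp(2*I*pi/3))*conj(1) + 1*(exp(-2*I*pi/3))*conj(-1)
  = (1) + (-exp(2*I*pi/3)) + (exp(-2*I*pi/3)) + (-1) + (exp(2*I*pi/3)) + (-exp(-2*I*pi/3))
  = 0.
(Exp terms are combined using exp(i*s)*conj(exp(i*t)) = exp(i*(s-t)), and sums of them are collapsed using the identity that for every m > 1 the m distinct m-th roots of unity sum to 0, e.g. 1 + exp(2*I*pi/3) + exp(-2*I*pi/3) = 0.)
Dividing by |G| = 6 gives 0/6 = 0, matching the row-orthogonality relation <chi_2, chi_3> = [chi_2 = chi_3].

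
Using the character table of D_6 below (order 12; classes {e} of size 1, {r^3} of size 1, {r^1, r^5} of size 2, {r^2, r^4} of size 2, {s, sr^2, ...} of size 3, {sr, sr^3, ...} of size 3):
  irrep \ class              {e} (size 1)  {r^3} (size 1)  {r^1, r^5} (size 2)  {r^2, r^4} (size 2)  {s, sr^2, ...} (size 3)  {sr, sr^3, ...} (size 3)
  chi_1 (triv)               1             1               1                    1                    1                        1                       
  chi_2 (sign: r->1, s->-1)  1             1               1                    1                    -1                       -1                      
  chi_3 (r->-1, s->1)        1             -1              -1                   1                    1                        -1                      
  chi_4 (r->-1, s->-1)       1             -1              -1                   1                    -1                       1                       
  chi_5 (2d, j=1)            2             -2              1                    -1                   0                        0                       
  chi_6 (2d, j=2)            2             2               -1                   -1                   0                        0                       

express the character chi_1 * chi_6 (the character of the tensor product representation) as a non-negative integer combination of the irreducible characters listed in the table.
chi_1 tensor chi_6 = chi_6 (all other irreducibles have multiplicity 0).

Proof sketch: The character of a tensor product is the pointwise product (chi_1 * chi_6)(C) = chi_1(C) * chi_6(C):
  {e}: (1)*(2), {r^3}: (1)*(2), {r^1, r^5}: (1)*(-1), {r^2, r^4}: (1)*(-1), {s, sr^2, ...}: (1)*(0), {sr, sr^3, ...}: (1)*(0)
so (chi_1 * chi_6) takes values
  {e} -> 2, {r^3} -> 2, {r^1, r^5} -> -1, {r^2, r^4} -> -1, {s, sr^2, ...} -> 0, {sr, sr^3, ...} -> 0.
Now take the inner product of this character with each irreducible chi from the table, <chi_1*chi_6, chi> = (1/12) sum_C |C| (chi_1*chi_6)(C) conj(chi(C)):
  <chi_1*chi_6, chi_1> = (1/12)[1*(2)*conj(1) + 1*(2)*conj(1) + 2*(-1)*conj(1) + 2*(-1)*conj(1) + 3*(0)*conj(1) + 3*(0)*conj(1)]
      = (1/12)[(2) + (2) + (-2) + (-2) + (0) + (0)] = 0/12 = 0
  <chi_1*chi_6, chi_2> = (1/12)[1*(2)*conj(1) + 1*(2)*conj(1) + 2*(-1)*conj(1) + 2*(-1)*conj(1) + 3*(0)*conj(-1) + 3*(0)*conj(-1)]
      = (1/12)[(2) + (2) + (-2) + (-2) + (0) + (0)] = 0/12 = 0
  <chi_1*chi_6, chi_3> = (1/12)[1*(2)*conj(1) + 1*(2)*conj(-1) + 2*(-1)*conj(-1) + 2*(-1)*conj(1) + 3*(0)*conj(1) + 3*(0)*conj(-1)]
      = (1/12)[(2) + (-2) + (2) + (-2) + (0) + (0)] = 0/12 = 0
  <chi_1*chi_6, chi_4> = (1/12)[1*(2)*conj(1) + 1*(2)*conj(-1) + 2*(-1)*conj(-1) + 2*(-1)*conj(1) + 3*(0)*conj(-1) + 3*(0)*conj(1)]
      = (1/12)[(2) + (-2) + (2) + (-2) + (0) + (0)] = 0/12 = 0
  <chi_1*chi_6, chi_5> = (1/12)[1*(2)*conj(2) + 1*(2)*conj(-2) + 2*(-1)*conj(1) + 2*(-1)*conj(-1) + 3*(0)*conj(0) + 3*(0)*conj(0)]
      = (1/12)[(4) + (-4) + (-2) + (2) + (0) + (0)] = 0/12 = 0
  <chi_1*chi_6, chi_6> = (1/12)[1*(2)*conj(2) + 1*(2)*conj(2) + 2*(-1)*conj(-1) + 2*(-1)*conj(-1) + 3*(0)*conj(0) + 3*(0)*conj(0)]
      = (1/12)[(4) + (4) + (2) + (2) + (0) + (0)] = 12/12 = 1
Hence the multiplicities are chi_6: 1. Dimension check: dim(chi_1)*dim(chi_6) = 1*2 = 2 and sum (mult * dim) = 1*2 = 2.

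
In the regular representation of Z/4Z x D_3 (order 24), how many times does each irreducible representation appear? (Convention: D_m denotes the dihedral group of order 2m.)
Each irreducible V_i of dimension d_i appears with multiplicity d_i, i.e. rho_reg = (direct sum over all irreducibles V_i) d_i V_i. The irreducible dimensions for Z/4Z x D_3 are 1, 1, 1, 1, 1, 1, 1, 1, 2, 2, 2, 2: 8 irreducibles of dimension 1, each with multiplicity 1; 4 irreducibles of dimension 2, each with multiplicity 2. Total dimension 8*1*1 + 4*2*2 = 24 = |G|.

Proof sketch: General theorem: in the regular representation of a finite group G, each irreducible appears with multiplicity equal to its dimension. Check: dim(rho_reg) = sum d_i^2 = 1 + 1 + 1 + 1 + 1 + 1 + 1 + 1 + 4 + 4 + 4 + 4 = 24 = |G|.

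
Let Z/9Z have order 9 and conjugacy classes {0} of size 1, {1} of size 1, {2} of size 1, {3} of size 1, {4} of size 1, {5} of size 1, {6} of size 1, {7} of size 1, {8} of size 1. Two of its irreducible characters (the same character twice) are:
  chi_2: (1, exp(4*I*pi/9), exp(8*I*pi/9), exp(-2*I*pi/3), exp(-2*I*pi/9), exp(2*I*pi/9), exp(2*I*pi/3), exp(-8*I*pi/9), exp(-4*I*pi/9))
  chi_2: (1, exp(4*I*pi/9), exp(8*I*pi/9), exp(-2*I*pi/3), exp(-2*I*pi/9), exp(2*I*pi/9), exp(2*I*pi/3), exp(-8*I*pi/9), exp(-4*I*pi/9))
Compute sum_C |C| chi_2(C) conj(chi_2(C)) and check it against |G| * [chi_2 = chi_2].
Sum = 9 = |G| = 9; so <chi_2, chi_2> = 1 (norm-1 confirms irreducibility).

Argument: Compute term by term over conjugacy classes (|C| * chi_2(C) * conj(chi_2(C))):
  1*(1)*conj(1) + 1*(exp(4*I*pi/9))*conj(exp(4*I*pi/9)) + 1*(exp(8*I*pi/9))*conj(exp(8*I*pi/9)) + 1*(exp(-2*I*pi/3))*conj(exp(-2*I*pi/3)) + 1*(exp(-2*I*pi/9))*conj(exp(-2*I*pi/9)) + 1*(exp(2*I*pi/9))*conj(exp(2*I*pi/9)) + 1*(exp(2*I*pi/3))*conj(exp(2*I*pi/3)) + 1*(exp(-8*I*pi/9))*conj(exp(-8*I*pi/9)) + 1*(exp(-4*I*pi/9))*conj(exp(-4*I*pi/9))
  = (1) + (1) + (1) + (1) + (1) + (1) + (1) + (1) + (1)
  = 9.
(Exp terms are combined using exp(i*s)*conj(exp(i*t)) = exp(i*(s-t)), and sums of them are collapsed using the identity that for every m > 1 the m distinct m-th roots of unity sum to 0, e.g. 1 + exp(2*I*pi/3) + exp(-2*I*pi/3) = 0.)
Dividing by |G| = 9 gives 9/9 = 1, matching the row-orthogonality relation <chi_2, chi_2> = [chi_2 = chi_2].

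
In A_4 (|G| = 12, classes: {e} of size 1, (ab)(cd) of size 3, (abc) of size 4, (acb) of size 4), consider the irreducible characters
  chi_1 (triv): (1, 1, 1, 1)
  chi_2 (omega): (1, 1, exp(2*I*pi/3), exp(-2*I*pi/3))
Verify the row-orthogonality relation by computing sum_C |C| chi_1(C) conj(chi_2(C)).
Sum = 0; so <chi_1, chi_2> = 0 (distinct irreducibles are orthogonal).

Solution. Compute term by term over conjugacy classes (|C| * chi_1(C) * conj(chi_2(C))):
  1*(1)*conj(1) + 3*(1)*conj(1) + 4*(1)*conj(exp(2*I*pi/3)) + 4*(1)*conj(exp(-2*I*pi/3))
  = (1) + (3) + (4*exp(-2*I*pi/3)) + (4*exp(2*I*pi/3))
  = 0.
(Exp terms are combined using exp(i*s)*conj(exp(i*t)) = exp(i*(s-t)), and sums of them are collapsed using the identity that for every m > 1 the m distinct m-th roots of unity sum to 0, e.g. 1 + exp(2*I*pi/3) + exp(-2*I*pi/3) = 0.)
Dividing by |G| = 12 gives 0/12 = 0, matching the row-orthogonality relation <chi_1, chi_2> = [chi_1 = chi_2].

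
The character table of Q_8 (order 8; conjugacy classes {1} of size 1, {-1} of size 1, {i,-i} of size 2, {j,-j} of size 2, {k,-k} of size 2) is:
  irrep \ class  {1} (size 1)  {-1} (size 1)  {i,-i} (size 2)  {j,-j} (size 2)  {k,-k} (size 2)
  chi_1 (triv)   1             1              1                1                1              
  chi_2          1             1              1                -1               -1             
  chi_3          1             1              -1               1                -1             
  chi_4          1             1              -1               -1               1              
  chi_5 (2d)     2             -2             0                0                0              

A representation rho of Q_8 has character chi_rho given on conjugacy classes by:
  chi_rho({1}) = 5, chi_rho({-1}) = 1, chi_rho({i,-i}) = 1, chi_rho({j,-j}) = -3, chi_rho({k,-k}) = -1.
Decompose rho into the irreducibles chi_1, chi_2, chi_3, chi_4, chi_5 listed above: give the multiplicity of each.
Multiplicities: chi_1: 0, chi_2: 2, chi_3: 0, chi_4: 1, chi_5: 1.

Derivation: Use <chi_rho, chi> = (1/|G|) sum_C |C| * chi_rho(C) * conj(chi(C)) with |G| = 8 for each irreducible chi in the table:
  <chi_rho, chi_1> = (1/8)[1*(5)*conj(1) + 1*(1)*conj(1) + 2*(1)*conj(1) + 2*(-3)*conj(1) + 2*(-1)*conj(1)]
      = (1/8)[(5) + (1) + (2) + (-6) + (-2)] = 0/8 = 0
  <chi_rho, chi_2> = (1/8)[1*(5)*conj(1) + 1*(1)*conj(1) + 2*(1)*conj(1) + 2*(-3)*conj(-1) + 2*(-1)*conj(-1)]
      = (1/8)[(5) + (1) + (2) + (6) + (2)] = 16/8 = 2
  <chi_rho, chi_3> = (1/8)[1*(5)*conj(1) + 1*(1)*conj(1) + 2*(1)*conj(-1) + 2*(-3)*conj(1) + 2*(-1)*conj(-1)]
      = (1/8)[(5) + (1) + (-2) + (-6) + (2)] = 0/8 = 0
  <chi_rho, chi_4> = (1/8)[1*(5)*conj(1) + 1*(1)*conj(1) + 2*(1)*conj(-1) + 2*(-3)*conj(-1) + 2*(-1)*conj(1)]
      = (1/8)[(5) + (1) + (-2) + (6) + (-2)] = 8/8 = 1
  <chi_rho, chi_5> = (1/8)[1*(5)*conj(2) + 1*(1)*conj(-2) + 2*(1)*conj(0) + 2*(-3)*conj(0) + 2*(-1)*conj(0)]
      = (1/8)[(10) + (-2) + (0) + (0) + (0)] = 8/8 = 1
Dimension check: dim(rho) = sum (mult * dim) = 0*1 + 2*1 + 0*1 + 1*1 + 1*2 = 5 = chi_rho(e) = 5.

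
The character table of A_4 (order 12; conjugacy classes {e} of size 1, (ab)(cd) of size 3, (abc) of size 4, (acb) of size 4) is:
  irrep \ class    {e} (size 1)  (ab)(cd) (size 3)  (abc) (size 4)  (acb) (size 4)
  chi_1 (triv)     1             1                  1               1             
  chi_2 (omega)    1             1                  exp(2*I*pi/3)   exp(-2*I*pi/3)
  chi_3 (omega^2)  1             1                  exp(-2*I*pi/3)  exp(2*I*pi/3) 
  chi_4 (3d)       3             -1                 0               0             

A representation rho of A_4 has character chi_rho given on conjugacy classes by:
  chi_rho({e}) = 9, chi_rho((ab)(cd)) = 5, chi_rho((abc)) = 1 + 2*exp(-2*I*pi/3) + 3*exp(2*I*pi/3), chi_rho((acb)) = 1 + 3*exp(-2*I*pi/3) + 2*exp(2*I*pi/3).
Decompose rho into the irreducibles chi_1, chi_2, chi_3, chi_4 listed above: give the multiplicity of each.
Multiplicities: chi_1: 1, chi_2: 3, chi_3: 2, chi_4: 1.

Why: Use <chi_rho, chi> = (1/|G|) sum_C |C| * chi_rho(C) * conj(chi(C)) with |G| = 12 for each irreducible chi in the table:
  <chi_rho, chi_1> = (1/12)[1*(9)*conj(1) + 3*(5)*conj(1) + 4*(1 + 2*exp(-2*I*pi/3) + 3*exp(2*I*pi/3))*conj(1) + 4*(1 + 3*exp(-2*I*pi/3) + 2*exp(2*I*pi/3))*conj(1)]
      = (1/12)[(9) + (15) + (4 + 8*exp(-2*I*pi/3) + 12*exp(2*I*pi/3)) + (4 + 12*exp(-2*I*pi/3) + 8*exp(2*I*pi/3))] = 12/12 = 1
  <chi_rho, chi_2> = (1/12)[1*(9)*conj(1) + 3*(5)*conj(1) + 4*(1 + 2*exp(-2*I*pi/3) + 3*exp(2*I*pi/3))*conj(exp(2*I*pi/3)) + 4*(1 + 3*exp(-2*I*pi/3) + 2*exp(2*I*pi/3))*conj(exp(-2*I*pi/3))]
      = (1/12)[(9) + (15) + (12 + 4*exp(-2*I*pi/3) + 8*exp(2*I*pi/3)) + (12 + 8*exp(-2*I*pi/3) + 4*exp(2*I*pi/3))] = 36/12 = 3
  <chi_rho, chi_3> = (1/12)[1*(9)*conj(1) + 3*(5)*conj(1) + 4*(1 + 2*exp(-2*I*pi/3) + 3*exp(2*I*pi/3))*conj(exp(-2*I*pi/3)) + 4*(1 + 3*exp(-2*I*pi/3) + 2*exp(2*I*pi/3))*conj(exp(2*I*pi/3))]
      = (1/12)[(9) + (15) + (8 + 12*exp(-2*I*pi/3) + 4*exp(2*I*pi/3)) + (8 + 4*exp(-2*I*pi/3) + 12*exp(2*I*pi/3))] = 24/12 = 2
  <chi_rho, chi_4> = (1/12)[1*(9)*conj(3) + 3*(5)*conj(-1) + 4*(1 + 2*exp(-2*I*pi/3) + 3*exp(2*I*pi/3))*conj(0) + 4*(1 + 3*exp(-2*I*pi/3) + 2*exp(2*I*pi/3))*conj(0)]
      = (1/12)[(27) + (-15) + (0) + (0)] = 12/12 = 1
(Exp terms are combined using exp(i*s)*conj(exp(i*t)) = exp(i*(s-t)), and sums of them are collapsed using the identity that for every m > 1 the m distinct m-th roots of unity sum to 0, e.g. 1 + exp(2*I*pi/3) + exp(-2*I*pi/3) = 0.)
Dimension check: dim(rho) = sum (mult * dim) = 1*1 + 3*1 + 2*1 + 1*3 = 9 = chi_rho(e) = 9.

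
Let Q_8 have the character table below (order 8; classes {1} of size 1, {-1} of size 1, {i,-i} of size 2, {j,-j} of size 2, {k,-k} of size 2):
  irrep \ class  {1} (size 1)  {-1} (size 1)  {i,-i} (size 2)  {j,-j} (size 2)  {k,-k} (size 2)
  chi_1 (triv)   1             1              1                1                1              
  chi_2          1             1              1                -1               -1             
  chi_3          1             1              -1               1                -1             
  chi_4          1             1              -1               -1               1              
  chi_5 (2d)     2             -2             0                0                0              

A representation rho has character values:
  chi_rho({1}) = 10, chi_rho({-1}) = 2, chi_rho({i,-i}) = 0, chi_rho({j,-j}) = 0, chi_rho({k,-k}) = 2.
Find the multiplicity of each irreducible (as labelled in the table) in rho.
Multiplicities: chi_1: 2, chi_2: 1, chi_3: 1, chi_4: 2, chi_5: 2.

Reasoning: Use <chi_rho, chi> = (1/|G|) sum_C |C| * chi_rho(C) * conj(chi(C)) with |G| = 8 for each irreducible chi in the table:
  <chi_rho, chi_1> = (1/8)[1*(10)*conj(1) + 1*(2)*conj(1) + 2*(0)*conj(1) + 2*(0)*conj(1) + 2*(2)*conj(1)]
      = (1/8)[(10) + (2) + (0) + (0) + (4)] = 16/8 = 2
  <chi_rho, chi_2> = (1/8)[1*(10)*conj(1) + 1*(2)*conj(1) + 2*(0)*conj(1) + 2*(0)*conj(-1) + 2*(2)*conj(-1)]
      = (1/8)[(10) + (2) + (0) + (0) + (-4)] = 8/8 = 1
  <chi_rho, chi_3> = (1/8)[1*(10)*conj(1) + 1*(2)*conj(1) + 2*(0)*conj(-1) + 2*(0)*conj(1) + 2*(2)*conj(-1)]
      = (1/8)[(10) + (2) + (0) + (0) + (-4)] = 8/8 = 1
  <chi_rho, chi_4> = (1/8)[1*(10)*conj(1) + 1*(2)*conj(1) + 2*(0)*conj(-1) + 2*(0)*conj(-1) + 2*(2)*conj(1)]
      = (1/8)[(10) + (2) + (0) + (0) + (4)] = 16/8 = 2
  <chi_rho, chi_5> = (1/8)[1*(10)*conj(2) + 1*(2)*conj(-2) + 2*(0)*conj(0) + 2*(0)*conj(0) + 2*(2)*conj(0)]
      = (1/8)[(20) + (-4) + (0) + (0) + (0)] = 16/8 = 2
Dimension check: dim(rho) = sum (mult * dim) = 2*1 + 1*1 + 1*1 + 2*1 + 2*2 = 10 = chi_rho(e) = 10.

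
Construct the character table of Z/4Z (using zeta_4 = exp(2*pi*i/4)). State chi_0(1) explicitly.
Character table of Z/4Z (irreps indexed chi_0,...,chi_3 with chi_k(m) = zeta_4^(k*m), zeta_4 = exp(2*pi*i/4)):
  irrep \ class  {0} (size 1)  {1} (size 1)  {2} (size 1)  {3} (size 1)
  chi_0          1             1             1             1           
  chi_1          1             I             -1            -I          
  chi_2          1             -1            1             -1          
  chi_3          1             -I            -1            I           

Spot check: chi_0(1) = zeta_4^(0*1) = zeta_4^0 = 1.

Derivation: Z/4Z is abelian, so all 4 irreducible complex representations are 1-dimensional. They are given by chi_k(m) = zeta_4^(k*m) for k = 0,...,3. Row orthogonality: sum_m chi_k(m) conj(chi_l(m)) = 4 * [k = l].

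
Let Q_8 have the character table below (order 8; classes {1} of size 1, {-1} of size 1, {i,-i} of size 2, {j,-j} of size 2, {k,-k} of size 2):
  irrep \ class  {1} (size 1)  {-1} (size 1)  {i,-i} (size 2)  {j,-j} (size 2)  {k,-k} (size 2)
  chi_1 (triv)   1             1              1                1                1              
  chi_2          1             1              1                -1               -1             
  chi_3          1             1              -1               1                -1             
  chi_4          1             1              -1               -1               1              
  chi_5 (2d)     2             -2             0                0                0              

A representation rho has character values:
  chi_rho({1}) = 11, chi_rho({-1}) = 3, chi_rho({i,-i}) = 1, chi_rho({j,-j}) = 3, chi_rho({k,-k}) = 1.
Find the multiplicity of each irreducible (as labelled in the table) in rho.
Multiplicities: chi_1: 3, chi_2: 1, chi_3: 2, chi_4: 1, chi_5: 2.

Argument: Use <chi_rho, chi> = (1/|G|) sum_C |C| * chi_rho(C) * conj(chi(C)) with |G| = 8 for each irreducible chi in the table:
  <chi_rho, chi_1> = (1/8)[1*(11)*conj(1) + 1*(3)*conj(1) + 2*(1)*conj(1) + 2*(3)*conj(1) + 2*(1)*conj(1)]
      = (1/8)[(11) + (3) + (2) + (6) + (2)] = 24/8 = 3
  <chi_rho, chi_2> = (1/8)[1*(11)*conj(1) + 1*(3)*conj(1) + 2*(1)*conj(1) + 2*(3)*conj(-1) + 2*(1)*conj(-1)]
      = (1/8)[(11) + (3) + (2) + (-6) + (-2)] = 8/8 = 1
  <chi_rho, chi_3> = (1/8)[1*(11)*conj(1) + 1*(3)*conj(1) + 2*(1)*conj(-1) + 2*(3)*conj(1) + 2*(1)*conj(-1)]
      = (1/8)[(11) + (3) + (-2) + (6) + (-2)] = 16/8 = 2
  <chi_rho, chi_4> = (1/8)[1*(11)*conj(1) + 1*(3)*conj(1) + 2*(1)*conj(-1) + 2*(3)*conj(-1) + 2*(1)*conj(1)]
      = (1/8)[(11) + (3) + (-2) + (-6) + (2)] = 8/8 = 1
  <chi_rho, chi_5> = (1/8)[1*(11)*conj(2) + 1*(3)*conj(-2) + 2*(1)*conj(0) + 2*(3)*conj(0) + 2*(1)*conj(0)]
      = (1/8)[(22) + (-6) + (0) + (0) + (0)] = 16/8 = 2
Dimension check: dim(rho) = sum (mult * dim) = 3*1 + 1*1 + 2*1 + 1*1 + 2*2 = 11 = chi_rho(e) = 11.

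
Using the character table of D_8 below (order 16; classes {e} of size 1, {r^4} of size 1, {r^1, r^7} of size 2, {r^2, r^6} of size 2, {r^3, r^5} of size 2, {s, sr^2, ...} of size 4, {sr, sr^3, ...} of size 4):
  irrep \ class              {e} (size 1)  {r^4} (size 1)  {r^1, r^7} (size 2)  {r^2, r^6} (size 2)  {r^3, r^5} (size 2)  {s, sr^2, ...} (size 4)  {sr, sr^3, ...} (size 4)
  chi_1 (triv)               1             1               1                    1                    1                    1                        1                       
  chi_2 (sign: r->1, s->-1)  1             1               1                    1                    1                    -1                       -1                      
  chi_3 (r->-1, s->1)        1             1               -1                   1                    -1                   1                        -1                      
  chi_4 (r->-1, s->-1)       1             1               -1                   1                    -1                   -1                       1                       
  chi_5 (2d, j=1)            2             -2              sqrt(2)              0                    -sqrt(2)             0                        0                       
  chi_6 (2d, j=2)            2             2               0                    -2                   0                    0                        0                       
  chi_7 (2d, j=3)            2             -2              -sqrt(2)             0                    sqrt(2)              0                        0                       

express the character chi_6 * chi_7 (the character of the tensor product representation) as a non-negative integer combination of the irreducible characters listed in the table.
chi_6 tensor chi_7 = chi_5 + chi_7 (all other irreducibles have multiplicity 0).

Working: The character of a tensor product is the pointwise product (chi_6 * chi_7)(C) = chi_6(C) * chi_7(C):
  {e}: (2)*(2), {r^4}: (2)*(-2), {r^1, r^7}: (0)*(-sqrt(2)), {r^2, r^6}: (-2)*(0), {r^3, r^5}: (0)*(sqrt(2)), {s, sr^2, ...}: (0)*(0), {sr, sr^3, ...}: (0)*(0)
so (chi_6 * chi_7) takes values
  {e} -> 4, {r^4} -> -4, {r^1, r^7} -> 0, {r^2, r^6} -> 0, {r^3, r^5} -> 0, {s, sr^2, ...} -> 0, {sr, sr^3, ...} -> 0.
Now take the inner product of this character with each irreducible chi from the table, <chi_6*chi_7, chi> = (1/16) sum_C |C| (chi_6*chi_7)(C) conj(chi(C)):
  <chi_6*chi_7, chi_1> = (1/16)[1*(4)*conj(1) + 1*(-4)*conj(1) + 2*(0)*conj(1) + 2*(0)*conj(1) + 2*(0)*conj(1) + 4*(0)*conj(1) + 4*(0)*conj(1)]
      = (1/16)[(4) + (-4) + (0) + (0) + (0) + (0) + (0)] = 0/16 = 0
  <chi_6*chi_7, chi_2> = (1/16)[1*(4)*conj(1) + 1*(-4)*conj(1) + 2*(0)*conj(1) + 2*(0)*conj(1) + 2*(0)*conj(1) + 4*(0)*conj(-1) + 4*(0)*conj(-1)]
      = (1/16)[(4) + (-4) + (0) + (0) + (0) + (0) + (0)] = 0/16 = 0
  <chi_6*chi_7, chi_3> = (1/16)[1*(4)*conj(1) + 1*(-4)*conj(1) + 2*(0)*conj(-1) + 2*(0)*conj(1) + 2*(0)*conj(-1) + 4*(0)*conj(1) + 4*(0)*conj(-1)]
      = (1/16)[(4) + (-4) + (0) + (0) + (0) + (0) + (0)] = 0/16 = 0
  <chi_6*chi_7, chi_4> = (1/16)[1*(4)*conj(1) + 1*(-4)*conj(1) + 2*(0)*conj(-1) + 2*(0)*conj(1) + 2*(0)*conj(-1) + 4*(0)*conj(-1) + 4*(0)*conj(1)]
      = (1/16)[(4) + (-4) + (0) + (0) + (0) + (0) + (0)] = 0/16 = 0
  <chi_6*chi_7, chi_5> = (1/16)[1*(4)*conj(2) + 1*(-4)*conj(-2) + 2*(0)*conj(sqrt(2)) + 2*(0)*conj(0) + 2*(0)*conj(-sqrt(2)) + 4*(0)*conj(0) + 4*(0)*conj(0)]
      = (1/16)[(8) + (8) + (0) + (0) + (0) + (0) + (0)] = 16/16 = 1
  <chi_6*chi_7, chi_6> = (1/16)[1*(4)*conj(2) + 1*(-4)*conj(2) + 2*(0)*conj(0) + 2*(0)*conj(-2) + 2*(0)*conj(0) + 4*(0)*conj(0) + 4*(0)*conj(0)]
      = (1/16)[(8) + (-8) + (0) + (0) + (0) + (0) + (0)] = 0/16 = 0
  <chi_6*chi_7, chi_7> = (1/16)[1*(4)*conj(2) + 1*(-4)*conj(-2) + 2*(0)*conj(-sqrt(2)) + 2*(0)*conj(0) + 2*(0)*conj(sqrt(2)) + 4*(0)*conj(0) + 4*(0)*conj(0)]
      = (1/16)[(8) + (8) + (0) + (0) + (0) + (0) + (0)] = 16/16 = 1
Hence the multiplicities are chi_5: 1, chi_7: 1. Dimension check: dim(chi_6)*dim(chi_7) = 2*2 = 4 and sum (mult * dim) = 1*2 + 1*2 = 4.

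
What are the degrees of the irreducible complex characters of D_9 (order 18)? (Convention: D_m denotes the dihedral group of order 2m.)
Dimensions: 1, 1, 2, 2, 2, 2

Reasoning: There are 6 irreducibles (= number of conjugacy classes). Their dimensions d_i satisfy sum d_i^2 = |G| = 18: 1 + 1 + 4 + 4 + 4 + 4 = 18.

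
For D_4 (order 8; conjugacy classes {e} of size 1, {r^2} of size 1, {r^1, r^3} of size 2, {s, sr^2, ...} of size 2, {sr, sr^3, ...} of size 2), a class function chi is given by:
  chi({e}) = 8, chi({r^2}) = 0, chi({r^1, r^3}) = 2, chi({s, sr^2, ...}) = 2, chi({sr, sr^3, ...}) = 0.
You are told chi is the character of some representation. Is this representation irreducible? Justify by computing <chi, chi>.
Not irreducible (reducible): <chi, chi> = 10 > 1.

Details: <chi, chi> = (1/|G|) sum_C |C| * |chi(C)|^2 = (1/8)[1*|8|^2 + 1*|0|^2 + 2*|2|^2 + 2*|2|^2 + 2*|0|^2]
  = (1/8)[(64) + (0) + (8) + (8) + (0)] = 80/8 = 10.
A character is irreducible iff <chi, chi> = 1, so this representation is reducible.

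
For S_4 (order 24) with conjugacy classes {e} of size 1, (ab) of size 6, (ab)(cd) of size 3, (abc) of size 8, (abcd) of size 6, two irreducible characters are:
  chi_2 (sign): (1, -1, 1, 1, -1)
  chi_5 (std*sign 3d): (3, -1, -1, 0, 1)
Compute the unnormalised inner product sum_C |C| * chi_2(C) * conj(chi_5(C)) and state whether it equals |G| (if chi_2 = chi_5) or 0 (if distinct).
Sum = 0; so <chi_2, chi_5> = 0 (distinct irreducibles are orthogonal).

Reasoning: Compute term by term over conjugacy classes (|C| * chi_2(C) * conj(chi_5(C))):
  1*(1)*conj(3) + 6*(-1)*conj(-1) + 3*(1)*conj(-1) + 8*(1)*conj(0) + 6*(-1)*conj(1)
  = (3) + (6) + (-3) + (0) + (-6)
  = 0.
Dividing by |G| = 24 gives 0/24 = 0, matching the row-orthogonality relation <chi_2, chi_5> = [chi_2 = chi_5].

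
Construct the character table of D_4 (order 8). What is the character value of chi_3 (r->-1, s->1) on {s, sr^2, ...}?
Conjugacy classes: {e} of size 1, {r^2} of size 1, {r^1, r^3} of size 2, {s, sr^2, ...} of size 2, {sr, sr^3, ...} of size 2.
Character table:
  irrep \ class              {e} (size 1)  {r^2} (size 1)  {r^1, r^3} (size 2)  {s, sr^2, ...} (size 2)  {sr, sr^3, ...} (size 2)
  chi_1 (triv)               1             1               1                    1                        1                       
  chi_2 (sign: r->1, s->-1)  1             1               1                    -1                       -1                      
  chi_3 (r->-1, s->1)        1             1               -1                   1                        -1                      
  chi_4 (r->-1, s->-1)       1             1               -1                   -1                       1                       
  chi_5 (2d, j=1)            2             -2              0                    0                        0                       

Spot check: chi_3 (r->-1, s->1) on {s, sr^2, ...} = 1.

Derivation: D_4 has order 2*4 = 8 with 5 conjugacy classes, hence 5 irreducibles. Sum of squared dims 1 + 1 + 1 + 1 + 4 = 8 = |G|. Linear characters come from the abelianisation; the 2-dimensional irreps have character r^k -> 2*cos(2*pi*j*k/4), reflections -> 0.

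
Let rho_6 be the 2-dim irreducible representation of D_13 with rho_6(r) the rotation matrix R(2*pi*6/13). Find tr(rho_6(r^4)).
chi_{rho_6}(r^4) = 2*cos(2*pi*6*4/13) = 2*cos(4*pi/13)

Justification: rho_6(r^4) is rotation by angle 2*pi*6*4/13, whose trace is 2*cos(2*pi*6*4/13) = 2*cos(4*pi/13).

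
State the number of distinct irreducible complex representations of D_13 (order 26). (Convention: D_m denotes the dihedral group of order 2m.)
8

Solution. The number of irreducible complex representations of a finite group equals its number of conjugacy classes. D_13 has 8 conjugacy classes ((n+3)/2 for n odd), so D_13 (order 26) has exactly 8 irreducible complex representations.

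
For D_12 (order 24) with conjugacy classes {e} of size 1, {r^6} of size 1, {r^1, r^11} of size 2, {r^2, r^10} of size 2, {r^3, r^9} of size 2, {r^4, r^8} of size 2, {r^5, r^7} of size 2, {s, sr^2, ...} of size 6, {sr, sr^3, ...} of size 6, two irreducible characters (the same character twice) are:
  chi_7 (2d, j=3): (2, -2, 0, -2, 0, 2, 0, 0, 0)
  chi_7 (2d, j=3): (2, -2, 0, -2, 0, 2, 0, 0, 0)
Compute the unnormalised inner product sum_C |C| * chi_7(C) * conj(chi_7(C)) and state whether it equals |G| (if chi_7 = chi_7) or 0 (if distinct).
Sum = 24 = |G| = 24; so <chi_7, chi_7> = 1 (norm-1 confirms irreducibility).

Details: Compute term by term over conjugacy classes (|C| * chi_7(C) * conj(chi_7(C))):
  1*(2)*conj(2) + 1*(-2)*conj(-2) + 2*(0)*conj(0) + 2*(-2)*conj(-2) + 2*(0)*conj(0) + 2*(2)*conj(2) + 2*(0)*conj(0) + 6*(0)*conj(0) + 6*(0)*conj(0)
  = (4) + (4) + (0) + (8) + (0) + (8) + (0) + (0) + (0)
  = 24.
Dividing by |G| = 24 gives 24/24 = 1, matching the row-orthogonality relation <chi_7, chi_7> = [chi_7 = chi_7].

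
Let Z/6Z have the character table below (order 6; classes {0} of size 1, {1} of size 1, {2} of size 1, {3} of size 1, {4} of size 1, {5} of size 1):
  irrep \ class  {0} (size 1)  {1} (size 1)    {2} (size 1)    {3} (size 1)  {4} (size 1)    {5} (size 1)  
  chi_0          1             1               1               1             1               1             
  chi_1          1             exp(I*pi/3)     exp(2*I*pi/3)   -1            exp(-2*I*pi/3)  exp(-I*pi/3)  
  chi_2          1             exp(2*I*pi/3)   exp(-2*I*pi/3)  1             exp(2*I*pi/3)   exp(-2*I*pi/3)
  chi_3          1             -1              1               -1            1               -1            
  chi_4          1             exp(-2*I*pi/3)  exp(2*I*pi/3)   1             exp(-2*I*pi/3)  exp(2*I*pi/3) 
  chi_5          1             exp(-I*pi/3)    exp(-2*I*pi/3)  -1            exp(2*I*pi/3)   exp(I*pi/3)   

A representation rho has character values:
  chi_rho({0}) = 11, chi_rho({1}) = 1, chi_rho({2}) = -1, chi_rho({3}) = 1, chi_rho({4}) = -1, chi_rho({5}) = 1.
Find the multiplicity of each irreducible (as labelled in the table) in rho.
Multiplicities: chi_0: 2, chi_1: 2, chi_2: 2, chi_3: 1, chi_4: 2, chi_5: 2.

Details: Use <chi_rho, chi> = (1/|G|) sum_C |C| * chi_rho(C) * conj(chi(C)) with |G| = 6 for each irreducible chi in the table:
  <chi_rho, chi_0> = (1/6)[1*(11)*conj(1) + 1*(1)*conj(1) + 1*(-1)*conj(1) + 1*(1)*conj(1) + 1*(-1)*conj(1) + 1*(1)*conj(1)]
      = (1/6)[(11) + (1) + (-1) + (1) + (-1) + (1)] = 12/6 = 2
  <chi_rho, chi_1> = (1/6)[1*(11)*conj(1) + 1*(1)*conj(exp(I*pi/3)) + 1*(-1)*conj(exp(2*I*pi/3)) + 1*(1)*conj(-1) + 1*(-1)*conj(exp(-2*I*pi/3)) + 1*(1)*conj(exp(-I*pi/3))]
      = (1/6)[(11) + (2*exp(-2*I*pi/3) + exp(-I*pi/3) + 2*exp(I*pi/3)) + (4 + 3*exp(-2*I*pi/3) + 4*exp(2*I*pi/3)) + (-1) + (4 + 4*exp(-2*I*pi/3) + 3*exp(2*I*pi/3)) + (2*exp(-I*pi/3) + exp(I*pi/3) + 2*exp(2*I*pi/3))] = 12/6 = 2
  <chi_rho, chi_2> = (1/6)[1*(11)*conj(1) + 1*(1)*conj(exp(2*I*pi/3)) + 1*(-1)*conj(exp(-2*I*pi/3)) + 1*(1)*conj(1) + 1*(-1)*conj(exp(2*I*pi/3)) + 1*(1)*conj(exp(-2*I*pi/3))]
      = (1/6)[(11) + (2*exp(-I*pi/3) + exp(-2*I*pi/3) + 2*exp(2*I*pi/3)) + (4 + 4*exp(-2*I*pi/3) + 3*exp(2*I*pi/3)) + (1) + (4 + 3*exp(-2*I*pi/3) + 4*exp(2*I*pi/3)) + (2*exp(-2*I*pi/3) + exp(2*I*pi/3) + 2*exp(I*pi/3))] = 12/6 = 2
  <chi_rho, chi_3> = (1/6)[1*(11)*conj(1) + 1*(1)*conj(-1) + 1*(-1)*conj(1) + 1*(1)*conj(-1) + 1*(-1)*conj(1) + 1*(1)*conj(-1)]
      = (1/6)[(11) + (-1) + (-1) + (-1) + (-1) + (-1)] = 6/6 = 1
  <chi_rho, chi_4> = (1/6)[1*(11)*conj(1) + 1*(1)*conj(exp(-2*I*pi/3)) + 1*(-1)*conj(exp(2*I*pi/3)) + 1*(1)*conj(1) + 1*(-1)*conj(exp(-2*I*pi/3)) + 1*(1)*conj(exp(2*I*pi/3))]
      = (1/6)[(11) + (2*exp(-2*I*pi/3) + exp(2*I*pi/3) + 2*exp(I*pi/3)) + (4 + 3*exp(-2*I*pi/3) + 4*exp(2*I*pi/3)) + (1) + (4 + 4*exp(-2*I*pi/3) + 3*exp(2*I*pi/3)) + (2*exp(-I*pi/3) + exp(-2*I*pi/3) + 2*exp(2*I*pi/3))] = 12/6 = 2
  <chi_rho, chi_5> = (1/6)[1*(11)*conj(1) + 1*(1)*conj(exp(-I*pi/3)) + 1*(-1)*conj(exp(-2*I*pi/3)) + 1*(1)*conj(-1) + 1*(-1)*conj(exp(2*I*pi/3)) + 1*(1)*conj(exp(I*pi/3))]
      = (1/6)[(11) + (2*exp(-I*pi/3) + exp(I*pi/3) + 2*exp(2*I*pi/3)) + (4 + 4*exp(-2*I*pi/3) + 3*exp(2*I*pi/3)) + (-1) + (4 + 3*exp(-2*I*pi/3) + 4*exp(2*I*pi/3)) + (2*exp(-2*I*pi/3) + exp(-I*pi/3) + 2*exp(I*pi/3))] = 12/6 = 2
(Exp terms are combined using exp(i*s)*conj(exp(i*t)) = exp(i*(s-t)), and sums of them are collapsed using the identity that for every m > 1 the m distinct m-th roots of unity sum to 0, e.g. 1 + exp(2*I*pi/3) + exp(-2*I*pi/3) = 0.)
Dimension check: dim(rho) = sum (mult * dim) = 2*1 + 2*1 + 2*1 + 1*1 + 2*1 + 2*1 = 11 = chi_rho(e) = 11.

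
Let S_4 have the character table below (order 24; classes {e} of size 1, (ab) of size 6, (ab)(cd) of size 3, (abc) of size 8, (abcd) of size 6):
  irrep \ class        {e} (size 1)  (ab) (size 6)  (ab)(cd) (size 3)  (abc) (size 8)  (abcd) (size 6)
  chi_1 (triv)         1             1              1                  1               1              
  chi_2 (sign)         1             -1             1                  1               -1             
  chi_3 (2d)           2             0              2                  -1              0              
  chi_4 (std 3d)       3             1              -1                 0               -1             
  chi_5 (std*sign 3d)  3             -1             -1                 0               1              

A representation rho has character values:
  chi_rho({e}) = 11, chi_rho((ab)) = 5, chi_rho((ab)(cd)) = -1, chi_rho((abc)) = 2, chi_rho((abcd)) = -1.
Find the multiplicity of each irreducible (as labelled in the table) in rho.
Multiplicities: chi_1: 2, chi_2: 0, chi_3: 0, chi_4: 3, chi_5: 0.

Use <chi_rho, chi> = (1/|G|) sum_C |C| * chi_rho(C) * conj(chi(C)) with |G| = 24 for each irreducible chi in the table:
  <chi_rho, chi_1> = (1/24)[1*(11)*conj(1) + 6*(5)*conj(1) + 3*(-1)*conj(1) + 8*(2)*conj(1) + 6*(-1)*conj(1)]
      = (1/24)[(11) + (30) + (-3) + (16) + (-6)] = 48/24 = 2
  <chi_rho, chi_2> = (1/24)[1*(11)*conj(1) + 6*(5)*conj(-1) + 3*(-1)*conj(1) + 8*(2)*conj(1) + 6*(-1)*conj(-1)]
      = (1/24)[(11) + (-30) + (-3) + (16) + (6)] = 0/24 = 0
  <chi_rho, chi_3> = (1/24)[1*(11)*conj(2) + 6*(5)*conj(0) + 3*(-1)*conj(2) + 8*(2)*conj(-1) + 6*(-1)*conj(0)]
      = (1/24)[(22) + (0) + (-6) + (-16) + (0)] = 0/24 = 0
  <chi_rho, chi_4> = (1/24)[1*(11)*conj(3) + 6*(5)*conj(1) + 3*(-1)*conj(-1) + 8*(2)*conj(0) + 6*(-1)*conj(-1)]
      = (1/24)[(33) + (30) + (3) + (0) + (6)] = 72/24 = 3
  <chi_rho, chi_5> = (1/24)[1*(11)*conj(3) + 6*(5)*conj(-1) + 3*(-1)*conj(-1) + 8*(2)*conj(0) + 6*(-1)*conj(1)]
      = (1/24)[(33) + (-30) + (3) + (0) + (-6)] = 0/24 = 0
Dimension check: dim(rho) = sum (mult * dim) = 2*1 + 0*1 + 0*2 + 3*3 + 0*3 = 11 = chi_rho(e) = 11.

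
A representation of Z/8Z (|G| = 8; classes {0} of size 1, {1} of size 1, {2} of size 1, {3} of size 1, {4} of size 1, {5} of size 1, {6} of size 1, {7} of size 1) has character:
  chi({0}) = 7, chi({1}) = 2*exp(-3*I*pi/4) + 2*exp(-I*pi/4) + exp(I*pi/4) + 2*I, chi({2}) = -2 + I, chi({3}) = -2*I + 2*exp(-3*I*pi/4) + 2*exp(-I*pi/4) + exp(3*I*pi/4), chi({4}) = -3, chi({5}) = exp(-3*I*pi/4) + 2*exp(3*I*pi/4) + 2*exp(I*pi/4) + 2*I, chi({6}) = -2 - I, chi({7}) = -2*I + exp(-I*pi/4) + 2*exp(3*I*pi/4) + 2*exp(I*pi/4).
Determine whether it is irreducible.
Not irreducible (reducible): <chi, chi> = 13 > 1.

Working: <chi, chi> = (1/|G|) sum_C |C| * |chi(C)|^2 = (1/8)[1*|7|^2 + 1*|2*exp(-3*I*pi/4) + 2*exp(-I*pi/4) + exp(I*pi/4) + 2*I|^2 + 1*|-2 + I|^2 + 1*|-2*I + 2*exp(-3*I*pi/4) + 2*exp(-I*pi/4) + exp(3*I*pi/4)|^2 + 1*|-3|^2 + 1*|exp(-3*I*pi/4) + 2*exp(3*I*pi/4) + 2*exp(I*pi/4) + 2*I|^2 + 1*|-2 - I|^2 + 1*|-2*I + exp(-I*pi/4) + 2*exp(3*I*pi/4) + 2*exp(I*pi/4)|^2]
  = (1/8)[(49) + (9 + 4*exp(-3*I*pi/4) - 2*exp(I*pi/4) + 2*exp(3*I*pi/4) - 4*exp(-I*pi/4)) + (5) + (9 - 4*exp(3*I*pi/4) + 2*exp(-I*pi/4) - 2*exp(-3*I*pi/4) + 4*exp(I*pi/4)) + (9) + (9 - 4*exp(3*I*pi/4) + 2*exp(-I*pi/4) - 2*exp(-3*I*pi/4) + 4*exp(I*pi/4)) + (5) + (9 + 4*exp(-3*I*pi/4) - 2*exp(I*pi/4) + 2*exp(3*I*pi/4) - 4*exp(-I*pi/4))] = 104/8 = 13.
(Exp terms are combined using exp(i*s)*conj(exp(i*t)) = exp(i*(s-t)), and sums of them are collapsed using the identity that for every m > 1 the m distinct m-th roots of unity sum to 0, e.g. 1 + exp(2*I*pi/3) + exp(-2*I*pi/3) = 0.)
A character is irreducible iff <chi, chi> = 1, so this representation is reducible.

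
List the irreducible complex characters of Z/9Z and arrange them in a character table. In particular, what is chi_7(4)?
Character table of Z/9Z (irreps indexed chi_0,...,chi_8 with chi_k(m) = zeta_9^(k*m), zeta_9 = exp(2*pi*i/9)):
  irrep \ class  {0} (size 1)  {1} (size 1)    {2} (size 1)    {3} (size 1)    {4} (size 1)    {5} (size 1)    {6} (size 1)    {7} (size 1)    {8} (size 1)  
  chi_0          1             1               1               1               1               1               1               1               1             
  chi_1          1             exp(2*I*pi/9)   exp(4*I*pi/9)   exp(2*I*pi/3)   exp(8*I*pi/9)   exp(-8*I*pi/9)  exp(-2*I*pi/3)  exp(-4*I*pi/9)  exp(-2*I*pi/9)
  chi_2          1             exp(4*I*pi/9)   exp(8*I*pi/9)   exp(-2*I*pi/3)  exp(-2*I*pi/9)  exp(2*I*pi/9)   exp(2*I*pi/3)   exp(-8*I*pi/9)  exp(-4*I*pi/9)
  chi_3          1             exp(2*I*pi/3)   exp(-2*I*pi/3)  1               exp(2*I*pi/3)   exp(-2*I*pi/3)  1               exp(2*I*pi/3)   exp(-2*I*pi/3)
  chi_4          1             exp(8*I*pi/9)   exp(-2*I*pi/9)  exp(2*I*pi/3)   exp(-4*I*pi/9)  exp(4*I*pi/9)   exp(-2*I*pi/3)  exp(2*I*pi/9)   exp(-8*I*pi/9)
  chi_5          1             exp(-8*I*pi/9)  exp(2*I*pi/9)   exp(-2*I*pi/3)  exp(4*I*pi/9)   exp(-4*I*pi/9)  exp(2*I*pi/3)   exp(-2*I*pi/9)  exp(8*I*pi/9) 
  chi_6          1             exp(-2*I*pi/3)  exp(2*I*pi/3)   1               exp(-2*I*pi/3)  exp(2*I*pi/3)   1               exp(-2*I*pi/3)  exp(2*I*pi/3) 
  chi_7          1             exp(-4*I*pi/9)  exp(-8*I*pi/9)  exp(2*I*pi/3)   exp(2*I*pi/9)   exp(-2*I*pi/9)  exp(-2*I*pi/3)  exp(8*I*pi/9)   exp(4*I*pi/9) 
  chi_8          1             exp(-2*I*pi/9)  exp(-4*I*pi/9)  exp(-2*I*pi/3)  exp(-8*I*pi/9)  exp(8*I*pi/9)   exp(2*I*pi/3)   exp(4*I*pi/9)   exp(2*I*pi/9) 

Spot check: chi_7(4) = zeta_9^(7*4) = zeta_9^28 = exp(2*I*pi/9).

Proof sketch: Z/9Z is abelian, so all 9 irreducible complex representations are 1-dimensional. They are given by chi_k(m) = zeta_9^(k*m) for k = 0,...,8. Row orthogonality: sum_m chi_k(m) conj(chi_l(m)) = 9 * [k = l].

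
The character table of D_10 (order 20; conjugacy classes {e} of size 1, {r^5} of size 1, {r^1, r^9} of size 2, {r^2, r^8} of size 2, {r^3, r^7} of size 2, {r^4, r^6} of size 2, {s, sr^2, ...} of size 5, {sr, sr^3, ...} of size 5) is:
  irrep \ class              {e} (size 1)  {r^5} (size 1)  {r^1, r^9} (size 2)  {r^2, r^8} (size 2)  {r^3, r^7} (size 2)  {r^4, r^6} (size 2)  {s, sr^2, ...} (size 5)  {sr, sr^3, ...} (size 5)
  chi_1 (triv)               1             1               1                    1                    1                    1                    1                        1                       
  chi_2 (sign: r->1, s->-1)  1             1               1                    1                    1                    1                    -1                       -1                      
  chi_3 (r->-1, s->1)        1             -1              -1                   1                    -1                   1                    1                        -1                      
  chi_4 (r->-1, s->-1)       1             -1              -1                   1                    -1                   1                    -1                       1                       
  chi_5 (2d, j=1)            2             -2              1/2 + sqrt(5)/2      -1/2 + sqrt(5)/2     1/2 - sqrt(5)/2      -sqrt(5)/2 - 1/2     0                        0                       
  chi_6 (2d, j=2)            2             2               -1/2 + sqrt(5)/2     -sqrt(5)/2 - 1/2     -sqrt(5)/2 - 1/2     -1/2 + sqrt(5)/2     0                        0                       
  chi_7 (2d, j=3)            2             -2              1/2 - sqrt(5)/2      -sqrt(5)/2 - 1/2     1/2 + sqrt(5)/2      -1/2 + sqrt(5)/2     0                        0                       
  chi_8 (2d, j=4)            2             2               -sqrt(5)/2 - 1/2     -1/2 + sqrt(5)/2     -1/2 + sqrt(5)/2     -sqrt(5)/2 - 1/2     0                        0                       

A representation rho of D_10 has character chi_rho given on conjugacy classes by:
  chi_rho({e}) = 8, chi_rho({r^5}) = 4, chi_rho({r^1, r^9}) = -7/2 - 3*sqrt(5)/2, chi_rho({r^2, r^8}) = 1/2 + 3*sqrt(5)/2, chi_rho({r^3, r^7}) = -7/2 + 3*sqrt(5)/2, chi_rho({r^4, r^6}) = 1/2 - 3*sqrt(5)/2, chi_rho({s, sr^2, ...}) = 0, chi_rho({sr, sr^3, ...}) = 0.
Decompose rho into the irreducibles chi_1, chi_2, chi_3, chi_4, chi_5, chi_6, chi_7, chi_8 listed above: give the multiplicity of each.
Multiplicities: chi_1: 0, chi_2: 0, chi_3: 1, chi_4: 1, chi_5: 0, chi_6: 0, chi_7: 0, chi_8: 3.

Solution. Use <chi_rho, chi> = (1/|G|) sum_C |C| * chi_rho(C) * conj(chi(C)) with |G| = 20 for each irreducible chi in the table:
  <chi_rho, chi_1> = (1/20)[1*(8)*conj(1) + 1*(4)*conj(1) + 2*(-7/2 - 3*sqrt(5)/2)*conj(1) + 2*(1/2 + 3*sqrt(5)/2)*conj(1) + 2*(-7/2 + 3*sqrt(5)/2)*conj(1) + 2*(1/2 - 3*sqrt(5)/2)*conj(1) + 5*(0)*conj(1) + 5*(0)*conj(1)]
      = (1/20)[(8) + (4) + (-7 - 3*sqrt(5)) + (1 + 3*sqrt(5)) + (-7 + 3*sqrt(5)) + (1 - 3*sqrt(5)) + (0) + (0)] = 0/20 = 0
  <chi_rho, chi_2> = (1/20)[1*(8)*conj(1) + 1*(4)*conj(1) + 2*(-7/2 - 3*sqrt(5)/2)*conj(1) + 2*(1/2 + 3*sqrt(5)/2)*conj(1) + 2*(-7/2 + 3*sqrt(5)/2)*conj(1) + 2*(1/2 - 3*sqrt(5)/2)*conj(1) + 5*(0)*conj(-1) + 5*(0)*conj(-1)]
      = (1/20)[(8) + (4) + (-7 - 3*sqrt(5)) + (1 + 3*sqrt(5)) + (-7 + 3*sqrt(5)) + (1 - 3*sqrt(5)) + (0) + (0)] = 0/20 = 0
  <chi_rho, chi_3> = (1/20)[1*(8)*conj(1) + 1*(4)*conj(-1) + 2*(-7/2 - 3*sqrt(5)/2)*conj(-1) + 2*(1/2 + 3*sqrt(5)/2)*conj(1) + 2*(-7/2 + 3*sqrt(5)/2)*conj(-1) + 2*(1/2 - 3*sqrt(5)/2)*conj(1) + 5*(0)*conj(1) + 5*(0)*conj(-1)]
      = (1/20)[(8) + (-4) + (3*sqrt(5) + 7) + (1 + 3*sqrt(5)) + (7 - 3*sqrt(5)) + (1 - 3*sqrt(5)) + (0) + (0)] = 20/20 = 1
  <chi_rho, chi_4> = (1/20)[1*(8)*conj(1) + 1*(4)*conj(-1) + 2*(-7/2 - 3*sqrt(5)/2)*conj(-1) + 2*(1/2 + 3*sqrt(5)/2)*conj(1) + 2*(-7/2 + 3*sqrt(5)/2)*conj(-1) + 2*(1/2 - 3*sqrt(5)/2)*conj(1) + 5*(0)*conj(-1) + 5*(0)*conj(1)]
      = (1/20)[(8) + (-4) + (3*sqrt(5) + 7) + (1 + 3*sqrt(5)) + (7 - 3*sqrt(5)) + (1 - 3*sqrt(5)) + (0) + (0)] = 20/20 = 1
  <chi_rho, chi_5> = (1/20)[1*(8)*conj(2) + 1*(4)*conj(-2) + 2*(-7/2 - 3*sqrt(5)/2)*conj(1/2 + sqrt(5)/2) + 2*(1/2 + 3*sqrt(5)/2)*conj(-1/2 + sqrt(5)/2) + 2*(-7/2 + 3*sqrt(5)/2)*conj(1/2 - sqrt(5)/2) + 2*(1/2 - 3*sqrt(5)/2)*conj(-sqrt(5)/2 - 1/2) + 5*(0)*conj(0) + 5*(0)*conj(0)]
      = (1/20)[(16) + (-8) + (-5*sqrt(5) - 11) + (7 - sqrt(5)) + (-11 + 5*sqrt(5)) + (sqrt(5) + 7) + (0) + (0)] = 0/20 = 0
  <chi_rho, chi_6> = (1/20)[1*(8)*conj(2) + 1*(4)*conj(2) + 2*(-7/2 - 3*sqrt(5)/2)*conj(-1/2 + sqrt(5)/2) + 2*(1/2 + 3*sqrt(5)/2)*conj(-sqrt(5)/2 - 1/2) + 2*(-7/2 + 3*sqrt(5)/2)*conj(-sqrt(5)/2 - 1/2) + 2*(1/2 - 3*sqrt(5)/2)*conj(-1/2 + sqrt(5)/2) + 5*(0)*conj(0) + 5*(0)*conj(0)]
      = (1/20)[(16) + (8) + (-2*sqrt(5) - 4) + (-8 - 2*sqrt(5)) + (-4 + 2*sqrt(5)) + (-8 + 2*sqrt(5)) + (0) + (0)] = 0/20 = 0
  <chi_rho, chi_7> = (1/20)[1*(8)*conj(2) + 1*(4)*conj(-2) + 2*(-7/2 - 3*sqrt(5)/2)*conj(1/2 - sqrt(5)/2) + 2*(1/2 + 3*sqrt(5)/2)*conj(-sqrt(5)/2 - 1/2) + 2*(-7/2 + 3*sqrt(5)/2)*conj(1/2 + sqrt(5)/2) + 2*(1/2 - 3*sqrt(5)/2)*conj(-1/2 + sqrt(5)/2) + 5*(0)*conj(0) + 5*(0)*conj(0)]
      = (1/20)[(16) + (-8) + (4 + 2*sqrt(5)) + (-8 - 2*sqrt(5)) + (4 - 2*sqrt(5)) + (-8 + 2*sqrt(5)) + (0) + (0)] = 0/20 = 0
  <chi_rho, chi_8> = (1/20)[1*(8)*conj(2) + 1*(4)*conj(2) + 2*(-7/2 - 3*sqrt(5)/2)*conj(-sqrt(5)/2 - 1/2) + 2*(1/2 + 3*sqrt(5)/2)*conj(-1/2 + sqrt(5)/2) + 2*(-7/2 + 3*sqrt(5)/2)*conj(-1/2 + sqrt(5)/2) + 2*(1/2 - 3*sqrt(5)/2)*conj(-sqrt(5)/2 - 1/2) + 5*(0)*conj(0) + 5*(0)*conj(0)]
      = (1/20)[(16) + (8) + (11 + 5*sqrt(5)) + (7 - sqrt(5)) + (11 - 5*sqrt(5)) + (sqrt(5) + 7) + (0) + (0)] = 60/20 = 3
Dimension check: dim(rho) = sum (mult * dim) = 0*1 + 0*1 + 1*1 + 1*1 + 0*2 + 0*2 + 0*2 + 3*2 = 8 = chi_rho(e) = 8.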